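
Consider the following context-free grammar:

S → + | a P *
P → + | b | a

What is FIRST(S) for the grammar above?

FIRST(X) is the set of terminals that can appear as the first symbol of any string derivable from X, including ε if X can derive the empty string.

We compute FIRST(S) using the standard algorithm.
FIRST(P) = {+, a, b}
FIRST(S) = {+, a}
Therefore, FIRST(S) = {+, a}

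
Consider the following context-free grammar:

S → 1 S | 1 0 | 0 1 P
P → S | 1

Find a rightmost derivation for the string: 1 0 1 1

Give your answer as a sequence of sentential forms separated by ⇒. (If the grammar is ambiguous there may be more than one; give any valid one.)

S ⇒ 1 S ⇒ 1 0 1 P ⇒ 1 0 1 1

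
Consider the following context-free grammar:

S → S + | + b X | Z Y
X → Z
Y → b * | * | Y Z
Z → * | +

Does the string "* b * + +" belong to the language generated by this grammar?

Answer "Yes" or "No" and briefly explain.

Yes - a valid derivation exists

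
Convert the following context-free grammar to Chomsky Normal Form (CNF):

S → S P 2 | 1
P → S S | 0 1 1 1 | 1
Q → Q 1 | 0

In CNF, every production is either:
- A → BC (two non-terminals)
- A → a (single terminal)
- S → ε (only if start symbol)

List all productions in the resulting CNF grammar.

T2 → 2; S → 1; T0 → 0; T1 → 1; P → 1; Q → 0; S → S X0; X0 → P T2; P → S S; P → T0 X1; X1 → T1 X2; X2 → T1 T1; Q → Q T1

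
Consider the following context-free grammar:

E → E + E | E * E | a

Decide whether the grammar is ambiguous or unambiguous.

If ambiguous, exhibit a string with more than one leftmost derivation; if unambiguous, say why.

Ambiguous - the string 'a + a + a + a + a' has two distinct leftmost derivations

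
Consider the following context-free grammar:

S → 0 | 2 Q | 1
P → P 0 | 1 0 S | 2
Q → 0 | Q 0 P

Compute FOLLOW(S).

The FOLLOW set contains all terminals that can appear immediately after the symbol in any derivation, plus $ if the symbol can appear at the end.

We compute FOLLOW(S) using the standard algorithm.
FOLLOW(S) starts with {$}.
FIRST(P) = {1, 2}
FIRST(Q) = {0}
FIRST(S) = {0, 1, 2}
FOLLOW(P) = {$, 0}
FOLLOW(Q) = {$, 0}
FOLLOW(S) = {$, 0}
Therefore, FOLLOW(S) = {$, 0}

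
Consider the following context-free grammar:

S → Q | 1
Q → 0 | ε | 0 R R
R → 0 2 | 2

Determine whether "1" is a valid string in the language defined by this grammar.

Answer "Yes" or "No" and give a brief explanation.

Yes - a valid derivation exists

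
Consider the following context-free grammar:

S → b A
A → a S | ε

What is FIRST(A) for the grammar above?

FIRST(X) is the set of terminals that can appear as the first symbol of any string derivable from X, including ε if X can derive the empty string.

We compute FIRST(A) using the standard algorithm.
FIRST(A) = {a, ε}
FIRST(S) = {b}
Therefore, FIRST(A) = {a, ε}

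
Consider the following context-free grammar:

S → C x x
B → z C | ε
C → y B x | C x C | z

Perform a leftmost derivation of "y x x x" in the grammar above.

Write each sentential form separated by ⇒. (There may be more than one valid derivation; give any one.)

S ⇒ C x x ⇒ y B x x x ⇒ y x x x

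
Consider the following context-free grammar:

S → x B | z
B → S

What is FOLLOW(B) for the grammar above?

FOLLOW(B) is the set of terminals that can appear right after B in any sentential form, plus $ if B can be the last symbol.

We compute FOLLOW(B) using the standard algorithm.
FOLLOW(S) starts with {$}.
FIRST(B) = {x, z}
FIRST(S) = {x, z}
FOLLOW(B) = {$}
FOLLOW(S) = {$}
Therefore, FOLLOW(B) = {$}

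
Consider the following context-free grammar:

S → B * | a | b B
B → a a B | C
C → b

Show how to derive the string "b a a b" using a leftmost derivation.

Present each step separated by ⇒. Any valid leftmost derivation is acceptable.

S ⇒ b B ⇒ b a a B ⇒ b a a C ⇒ b a a b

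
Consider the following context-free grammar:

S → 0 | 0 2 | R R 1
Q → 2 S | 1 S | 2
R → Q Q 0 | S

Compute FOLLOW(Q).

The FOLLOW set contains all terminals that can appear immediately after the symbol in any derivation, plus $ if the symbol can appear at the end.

We compute FOLLOW(Q) using the standard algorithm.
FOLLOW(S) starts with {$}.
FIRST(Q) = {1, 2}
FIRST(R) = {0, 1, 2}
FIRST(S) = {0, 1, 2}
FOLLOW(Q) = {0, 1, 2}
FOLLOW(R) = {0, 1, 2}
FOLLOW(S) = {$, 0, 1, 2}
Therefore, FOLLOW(Q) = {0, 1, 2}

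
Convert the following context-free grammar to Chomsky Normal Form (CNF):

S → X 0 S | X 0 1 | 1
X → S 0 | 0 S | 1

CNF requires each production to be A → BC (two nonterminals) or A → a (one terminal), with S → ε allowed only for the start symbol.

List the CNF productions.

T0 → 0; T1 → 1; S → 1; X → 1; S → X X0; X0 → T0 S; S → X X1; X1 → T0 T1; X → S T0; X → T0 S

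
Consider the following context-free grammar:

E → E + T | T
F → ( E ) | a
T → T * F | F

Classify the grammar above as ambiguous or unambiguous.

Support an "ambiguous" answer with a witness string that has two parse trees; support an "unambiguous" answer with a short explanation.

Unambiguous - every string in the language has a unique parse tree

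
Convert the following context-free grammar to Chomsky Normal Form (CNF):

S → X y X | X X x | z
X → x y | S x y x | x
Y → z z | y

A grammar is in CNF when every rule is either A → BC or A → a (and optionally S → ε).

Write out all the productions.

TY → y; TX → x; S → z; X → x; TZ → z; Y → y; S → X X0; X0 → TY X; S → X X1; X1 → X TX; X → TX TY; X → S X2; X2 → TX X3; X3 → TY TX; Y → TZ TZ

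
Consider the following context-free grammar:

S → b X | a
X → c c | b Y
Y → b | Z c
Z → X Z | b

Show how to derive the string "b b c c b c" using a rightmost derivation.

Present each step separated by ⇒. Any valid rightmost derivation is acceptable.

S ⇒ b X ⇒ b b Y ⇒ b b Z c ⇒ b b X Z c ⇒ b b X b c ⇒ b b c c b c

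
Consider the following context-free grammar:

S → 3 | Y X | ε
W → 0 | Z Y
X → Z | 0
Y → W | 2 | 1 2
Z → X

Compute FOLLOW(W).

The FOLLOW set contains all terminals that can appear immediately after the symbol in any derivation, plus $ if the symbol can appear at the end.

We compute FOLLOW(W) using the standard algorithm.
FOLLOW(S) starts with {$}.
FIRST(S) = {0, 1, 2, 3, ε}
FIRST(W) = {0}
FIRST(X) = {0}
FIRST(Y) = {0, 1, 2}
FIRST(Z) = {0}
FOLLOW(S) = {$}
FOLLOW(W) = {0}
FOLLOW(X) = {$, 0, 1, 2}
FOLLOW(Y) = {0}
FOLLOW(Z) = {$, 0, 1, 2}
Therefore, FOLLOW(W) = {0}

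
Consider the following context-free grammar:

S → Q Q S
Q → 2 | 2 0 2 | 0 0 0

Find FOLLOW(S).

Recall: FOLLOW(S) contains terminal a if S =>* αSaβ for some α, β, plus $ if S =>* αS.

We compute FOLLOW(S) using the standard algorithm.
FOLLOW(S) starts with {$}.
FIRST(Q) = {0, 2}
FIRST(S) = {0, 2}
FOLLOW(Q) = {0, 2}
FOLLOW(S) = {$}
Therefore, FOLLOW(S) = {$}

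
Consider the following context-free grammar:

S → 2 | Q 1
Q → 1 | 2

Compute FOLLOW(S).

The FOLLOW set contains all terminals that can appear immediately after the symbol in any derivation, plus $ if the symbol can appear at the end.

We compute FOLLOW(S) using the standard algorithm.
FOLLOW(S) starts with {$}.
FIRST(Q) = {1, 2}
FIRST(S) = {1, 2}
FOLLOW(Q) = {1}
FOLLOW(S) = {$}
Therefore, FOLLOW(S) = {$}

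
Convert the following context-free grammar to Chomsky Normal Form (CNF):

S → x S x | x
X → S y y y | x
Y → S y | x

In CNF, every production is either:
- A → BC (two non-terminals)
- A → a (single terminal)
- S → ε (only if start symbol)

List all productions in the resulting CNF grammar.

TX → x; S → x; TY → y; X → x; Y → x; S → TX X0; X0 → S TX; X → S X1; X1 → TY X2; X2 → TY TY; Y → S TY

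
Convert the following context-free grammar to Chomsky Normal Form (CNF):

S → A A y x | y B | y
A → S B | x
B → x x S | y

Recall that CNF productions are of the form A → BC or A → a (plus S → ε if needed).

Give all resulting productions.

TY → y; TX → x; S → y; A → x; B → y; S → A X0; X0 → A X1; X1 → TY TX; S → TY B; A → S B; B → TX X2; X2 → TX S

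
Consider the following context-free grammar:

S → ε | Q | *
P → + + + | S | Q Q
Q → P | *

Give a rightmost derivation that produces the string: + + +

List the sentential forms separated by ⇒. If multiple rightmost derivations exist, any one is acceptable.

S ⇒ Q ⇒ P ⇒ + + +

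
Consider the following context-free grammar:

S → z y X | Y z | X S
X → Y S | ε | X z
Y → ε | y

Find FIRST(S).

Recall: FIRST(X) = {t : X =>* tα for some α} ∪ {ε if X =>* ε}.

We compute FIRST(S) using the standard algorithm.
FIRST(S) = {y, z}
FIRST(X) = {y, z, ε}
FIRST(Y) = {y, ε}
Therefore, FIRST(S) = {y, z}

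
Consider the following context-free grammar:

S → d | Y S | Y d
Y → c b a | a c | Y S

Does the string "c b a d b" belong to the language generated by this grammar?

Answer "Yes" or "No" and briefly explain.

No - no valid derivation exists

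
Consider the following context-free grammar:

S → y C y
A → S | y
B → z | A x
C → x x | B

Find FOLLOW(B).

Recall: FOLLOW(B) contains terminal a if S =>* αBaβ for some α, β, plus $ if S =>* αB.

We compute FOLLOW(B) using the standard algorithm.
FOLLOW(S) starts with {$}.
FIRST(A) = {y}
FIRST(B) = {y, z}
FIRST(C) = {x, y, z}
FIRST(S) = {y}
FOLLOW(A) = {x}
FOLLOW(B) = {y}
FOLLOW(C) = {y}
FOLLOW(S) = {$, x}
Therefore, FOLLOW(B) = {y}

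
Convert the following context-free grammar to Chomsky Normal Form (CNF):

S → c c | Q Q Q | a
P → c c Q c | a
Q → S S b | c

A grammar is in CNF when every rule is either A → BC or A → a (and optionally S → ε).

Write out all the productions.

TC → c; S → a; P → a; TB → b; Q → c; S → TC TC; S → Q X0; X0 → Q Q; P → TC X1; X1 → TC X2; X2 → Q TC; Q → S X3; X3 → S TB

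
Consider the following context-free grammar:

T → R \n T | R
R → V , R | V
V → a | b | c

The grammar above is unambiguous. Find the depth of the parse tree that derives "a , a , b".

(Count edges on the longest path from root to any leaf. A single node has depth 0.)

5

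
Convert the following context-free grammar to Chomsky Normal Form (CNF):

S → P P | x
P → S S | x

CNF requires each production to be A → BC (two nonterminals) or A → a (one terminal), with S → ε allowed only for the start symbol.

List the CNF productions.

S → x; P → x; S → P P; P → S S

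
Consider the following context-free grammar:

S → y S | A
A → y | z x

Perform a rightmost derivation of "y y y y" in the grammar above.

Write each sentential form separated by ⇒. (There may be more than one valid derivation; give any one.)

S ⇒ y S ⇒ y y S ⇒ y y y S ⇒ y y y A ⇒ y y y y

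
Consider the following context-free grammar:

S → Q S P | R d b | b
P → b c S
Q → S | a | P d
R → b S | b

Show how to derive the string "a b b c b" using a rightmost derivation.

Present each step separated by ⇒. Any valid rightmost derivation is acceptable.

S ⇒ Q S P ⇒ Q S b c S ⇒ Q S b c b ⇒ Q b b c b ⇒ a b b c b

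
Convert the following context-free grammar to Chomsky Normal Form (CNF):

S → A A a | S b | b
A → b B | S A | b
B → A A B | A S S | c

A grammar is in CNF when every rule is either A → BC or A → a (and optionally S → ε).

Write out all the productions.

TA → a; TB → b; S → b; A → b; B → c; S → A X0; X0 → A TA; S → S TB; A → TB B; A → S A; B → A X1; X1 → A B; B → A X2; X2 → S S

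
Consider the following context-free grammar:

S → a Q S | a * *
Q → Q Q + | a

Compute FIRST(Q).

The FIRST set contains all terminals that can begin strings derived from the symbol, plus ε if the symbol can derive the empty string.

We compute FIRST(Q) using the standard algorithm.
FIRST(Q) = {a}
FIRST(S) = {a}
Therefore, FIRST(Q) = {a}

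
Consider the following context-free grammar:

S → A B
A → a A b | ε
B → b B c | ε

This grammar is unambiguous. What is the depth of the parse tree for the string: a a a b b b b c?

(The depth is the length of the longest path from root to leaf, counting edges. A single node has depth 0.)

5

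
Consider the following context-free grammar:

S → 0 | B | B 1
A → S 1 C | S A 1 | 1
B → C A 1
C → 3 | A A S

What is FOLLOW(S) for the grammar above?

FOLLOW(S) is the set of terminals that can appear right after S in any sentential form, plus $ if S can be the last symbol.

We compute FOLLOW(S) using the standard algorithm.
FOLLOW(S) starts with {$}.
FIRST(A) = {0, 1, 3}
FIRST(B) = {0, 1, 3}
FIRST(C) = {0, 1, 3}
FIRST(S) = {0, 1, 3}
FOLLOW(A) = {0, 1, 3}
FOLLOW(B) = {$, 0, 1, 3}
FOLLOW(C) = {0, 1, 3}
FOLLOW(S) = {$, 0, 1, 3}
Therefore, FOLLOW(S) = {$, 0, 1, 3}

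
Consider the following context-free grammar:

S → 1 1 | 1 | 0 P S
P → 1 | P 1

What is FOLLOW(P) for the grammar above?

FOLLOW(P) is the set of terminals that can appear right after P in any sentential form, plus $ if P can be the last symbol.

We compute FOLLOW(P) using the standard algorithm.
FOLLOW(S) starts with {$}.
FIRST(P) = {1}
FIRST(S) = {0, 1}
FOLLOW(P) = {0, 1}
FOLLOW(S) = {$}
Therefore, FOLLOW(P) = {0, 1}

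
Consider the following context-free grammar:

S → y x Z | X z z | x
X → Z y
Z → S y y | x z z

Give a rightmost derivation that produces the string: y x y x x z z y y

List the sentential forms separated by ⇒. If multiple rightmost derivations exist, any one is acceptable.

S ⇒ y x Z ⇒ y x S y y ⇒ y x y x Z y y ⇒ y x y x x z z y y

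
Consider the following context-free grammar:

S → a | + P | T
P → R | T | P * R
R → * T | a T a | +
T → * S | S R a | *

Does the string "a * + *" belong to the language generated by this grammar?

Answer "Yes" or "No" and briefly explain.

No - no valid derivation exists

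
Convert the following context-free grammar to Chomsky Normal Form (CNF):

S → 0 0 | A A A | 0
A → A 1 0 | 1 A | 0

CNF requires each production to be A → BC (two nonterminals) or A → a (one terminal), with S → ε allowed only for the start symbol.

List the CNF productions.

T0 → 0; S → 0; T1 → 1; A → 0; S → T0 T0; S → A X0; X0 → A A; A → A X1; X1 → T1 T0; A → T1 A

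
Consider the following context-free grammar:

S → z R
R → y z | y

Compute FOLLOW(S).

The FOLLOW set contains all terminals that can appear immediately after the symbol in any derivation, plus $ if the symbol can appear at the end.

We compute FOLLOW(S) using the standard algorithm.
FOLLOW(S) starts with {$}.
FIRST(R) = {y}
FIRST(S) = {z}
FOLLOW(R) = {$}
FOLLOW(S) = {$}
Therefore, FOLLOW(S) = {$}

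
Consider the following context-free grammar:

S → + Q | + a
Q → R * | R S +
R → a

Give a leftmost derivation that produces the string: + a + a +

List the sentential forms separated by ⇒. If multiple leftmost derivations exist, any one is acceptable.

S ⇒ + Q ⇒ + R S + ⇒ + a S + ⇒ + a + a +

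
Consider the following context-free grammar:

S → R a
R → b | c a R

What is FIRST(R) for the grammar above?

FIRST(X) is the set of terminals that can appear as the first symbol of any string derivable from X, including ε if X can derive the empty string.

We compute FIRST(R) using the standard algorithm.
FIRST(R) = {b, c}
FIRST(S) = {b, c}
Therefore, FIRST(R) = {b, c}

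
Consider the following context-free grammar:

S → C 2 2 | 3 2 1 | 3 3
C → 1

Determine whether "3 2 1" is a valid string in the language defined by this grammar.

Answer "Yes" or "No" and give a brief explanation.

Yes - a valid derivation exists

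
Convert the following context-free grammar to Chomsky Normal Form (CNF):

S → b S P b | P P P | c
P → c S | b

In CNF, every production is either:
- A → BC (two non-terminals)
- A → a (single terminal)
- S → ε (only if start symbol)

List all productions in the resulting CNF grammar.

TB → b; S → c; TC → c; P → b; S → TB X0; X0 → S X1; X1 → P TB; S → P X2; X2 → P P; P → TC S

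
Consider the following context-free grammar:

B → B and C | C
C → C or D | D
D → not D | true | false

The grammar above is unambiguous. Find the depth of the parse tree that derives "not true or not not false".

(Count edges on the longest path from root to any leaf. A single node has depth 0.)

5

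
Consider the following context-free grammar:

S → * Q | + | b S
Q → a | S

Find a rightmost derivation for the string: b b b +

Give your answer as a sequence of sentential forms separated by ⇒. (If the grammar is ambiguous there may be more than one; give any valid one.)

S ⇒ b S ⇒ b b S ⇒ b b b S ⇒ b b b +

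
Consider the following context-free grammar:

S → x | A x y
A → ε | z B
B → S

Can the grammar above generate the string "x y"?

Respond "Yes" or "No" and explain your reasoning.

Yes - a valid derivation exists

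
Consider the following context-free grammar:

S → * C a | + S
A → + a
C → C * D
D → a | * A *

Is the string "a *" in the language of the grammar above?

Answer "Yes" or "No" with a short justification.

No - no valid derivation exists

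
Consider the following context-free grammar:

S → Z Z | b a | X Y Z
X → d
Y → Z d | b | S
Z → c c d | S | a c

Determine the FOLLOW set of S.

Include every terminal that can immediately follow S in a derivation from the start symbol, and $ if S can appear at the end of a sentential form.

We compute FOLLOW(S) using the standard algorithm.
FOLLOW(S) starts with {$}.
FIRST(S) = {a, b, c, d}
FIRST(X) = {d}
FIRST(Y) = {a, b, c, d}
FIRST(Z) = {a, b, c, d}
FOLLOW(S) = {$, a, b, c, d}
FOLLOW(X) = {a, b, c, d}
FOLLOW(Y) = {a, b, c, d}
FOLLOW(Z) = {$, a, b, c, d}
Therefore, FOLLOW(S) = {$, a, b, c, d}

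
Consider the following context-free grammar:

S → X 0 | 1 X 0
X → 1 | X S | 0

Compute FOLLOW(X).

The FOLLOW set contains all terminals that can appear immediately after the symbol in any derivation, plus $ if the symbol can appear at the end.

We compute FOLLOW(X) using the standard algorithm.
FOLLOW(S) starts with {$}.
FIRST(S) = {0, 1}
FIRST(X) = {0, 1}
FOLLOW(S) = {$, 0, 1}
FOLLOW(X) = {0, 1}
Therefore, FOLLOW(X) = {0, 1}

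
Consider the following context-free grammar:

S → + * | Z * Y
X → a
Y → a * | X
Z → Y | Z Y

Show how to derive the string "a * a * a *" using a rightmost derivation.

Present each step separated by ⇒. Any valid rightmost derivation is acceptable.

S ⇒ Z * Y ⇒ Z * a * ⇒ Z Y * a * ⇒ Z X * a * ⇒ Z a * a * ⇒ Y a * a * ⇒ a * a * a *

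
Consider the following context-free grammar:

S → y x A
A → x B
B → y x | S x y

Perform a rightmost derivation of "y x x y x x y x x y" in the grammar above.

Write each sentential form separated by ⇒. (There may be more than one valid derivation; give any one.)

S ⇒ y x A ⇒ y x x B ⇒ y x x S x y ⇒ y x x y x A x y ⇒ y x x y x x B x y ⇒ y x x y x x y x x y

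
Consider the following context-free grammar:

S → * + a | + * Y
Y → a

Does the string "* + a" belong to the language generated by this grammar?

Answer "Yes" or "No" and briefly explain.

Yes - a valid derivation exists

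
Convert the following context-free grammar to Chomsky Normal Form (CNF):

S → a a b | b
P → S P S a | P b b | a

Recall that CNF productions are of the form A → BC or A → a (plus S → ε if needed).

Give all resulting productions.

TA → a; TB → b; S → b; P → a; S → TA X0; X0 → TA TB; P → S X1; X1 → P X2; X2 → S TA; P → P X3; X3 → TB TB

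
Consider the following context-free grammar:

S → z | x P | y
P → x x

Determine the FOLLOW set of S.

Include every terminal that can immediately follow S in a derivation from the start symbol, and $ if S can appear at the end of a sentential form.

We compute FOLLOW(S) using the standard algorithm.
FOLLOW(S) starts with {$}.
FIRST(P) = {x}
FIRST(S) = {x, y, z}
FOLLOW(P) = {$}
FOLLOW(S) = {$}
Therefore, FOLLOW(S) = {$}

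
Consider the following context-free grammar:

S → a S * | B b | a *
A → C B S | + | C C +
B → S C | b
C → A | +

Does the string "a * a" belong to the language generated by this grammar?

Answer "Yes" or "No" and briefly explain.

No - no valid derivation exists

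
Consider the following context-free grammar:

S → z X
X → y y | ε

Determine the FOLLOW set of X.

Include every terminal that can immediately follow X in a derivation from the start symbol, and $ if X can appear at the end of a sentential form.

We compute FOLLOW(X) using the standard algorithm.
FOLLOW(S) starts with {$}.
FIRST(S) = {z}
FIRST(X) = {y, ε}
FOLLOW(S) = {$}
FOLLOW(X) = {$}
Therefore, FOLLOW(X) = {$}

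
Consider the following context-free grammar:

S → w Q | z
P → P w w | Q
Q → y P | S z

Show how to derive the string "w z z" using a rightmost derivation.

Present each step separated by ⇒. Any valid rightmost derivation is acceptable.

S ⇒ w Q ⇒ w S z ⇒ w z z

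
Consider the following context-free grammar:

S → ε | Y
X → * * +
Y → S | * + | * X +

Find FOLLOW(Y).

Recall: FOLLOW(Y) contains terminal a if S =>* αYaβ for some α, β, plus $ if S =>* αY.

We compute FOLLOW(Y) using the standard algorithm.
FOLLOW(S) starts with {$}.
FIRST(S) = {*, ε}
FIRST(X) = {*}
FIRST(Y) = {*, ε}
FOLLOW(S) = {$}
FOLLOW(X) = {+}
FOLLOW(Y) = {$}
Therefore, FOLLOW(Y) = {$}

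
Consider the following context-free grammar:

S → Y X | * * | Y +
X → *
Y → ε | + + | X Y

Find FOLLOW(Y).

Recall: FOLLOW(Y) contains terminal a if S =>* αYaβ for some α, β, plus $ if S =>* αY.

We compute FOLLOW(Y) using the standard algorithm.
FOLLOW(S) starts with {$}.
FIRST(S) = {*, +}
FIRST(X) = {*}
FIRST(Y) = {*, +, ε}
FOLLOW(S) = {$}
FOLLOW(X) = {$, *, +}
FOLLOW(Y) = {*, +}
Therefore, FOLLOW(Y) = {*, +}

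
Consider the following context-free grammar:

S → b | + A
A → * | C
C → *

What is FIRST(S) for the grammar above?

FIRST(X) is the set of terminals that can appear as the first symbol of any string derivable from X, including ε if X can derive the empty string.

We compute FIRST(S) using the standard algorithm.
FIRST(A) = {*}
FIRST(C) = {*}
FIRST(S) = {+, b}
Therefore, FIRST(S) = {+, b}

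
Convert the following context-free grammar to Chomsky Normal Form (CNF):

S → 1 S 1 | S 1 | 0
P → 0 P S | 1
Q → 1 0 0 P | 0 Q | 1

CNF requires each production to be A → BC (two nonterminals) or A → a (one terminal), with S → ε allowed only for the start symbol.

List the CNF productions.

T1 → 1; S → 0; T0 → 0; P → 1; Q → 1; S → T1 X0; X0 → S T1; S → S T1; P → T0 X1; X1 → P S; Q → T1 X2; X2 → T0 X3; X3 → T0 P; Q → T0 Q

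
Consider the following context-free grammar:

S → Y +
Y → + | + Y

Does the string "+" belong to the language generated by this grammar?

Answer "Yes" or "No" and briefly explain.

No - no valid derivation exists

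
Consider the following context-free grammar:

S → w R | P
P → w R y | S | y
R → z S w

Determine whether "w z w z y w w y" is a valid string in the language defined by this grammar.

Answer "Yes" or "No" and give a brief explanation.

Yes - a valid derivation exists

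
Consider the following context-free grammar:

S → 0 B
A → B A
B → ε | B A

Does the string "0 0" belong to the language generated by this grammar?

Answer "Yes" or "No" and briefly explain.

No - no valid derivation exists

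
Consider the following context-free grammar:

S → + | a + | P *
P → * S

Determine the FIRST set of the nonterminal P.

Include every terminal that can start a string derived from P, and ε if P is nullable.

We compute FIRST(P) using the standard algorithm.
FIRST(P) = {*}
FIRST(S) = {*, +, a}
Therefore, FIRST(P) = {*}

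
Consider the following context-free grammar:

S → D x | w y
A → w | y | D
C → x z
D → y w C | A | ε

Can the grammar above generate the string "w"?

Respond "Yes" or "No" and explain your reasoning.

No - no valid derivation exists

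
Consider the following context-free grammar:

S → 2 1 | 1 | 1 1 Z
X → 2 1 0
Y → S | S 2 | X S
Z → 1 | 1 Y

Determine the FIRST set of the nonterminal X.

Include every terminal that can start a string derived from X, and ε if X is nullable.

We compute FIRST(X) using the standard algorithm.
FIRST(S) = {1, 2}
FIRST(X) = {2}
FIRST(Y) = {1, 2}
FIRST(Z) = {1}
Therefore, FIRST(X) = {2}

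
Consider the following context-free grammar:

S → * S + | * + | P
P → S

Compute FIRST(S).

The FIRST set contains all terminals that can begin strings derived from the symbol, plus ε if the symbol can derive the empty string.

We compute FIRST(S) using the standard algorithm.
FIRST(P) = {*}
FIRST(S) = {*}
Therefore, FIRST(S) = {*}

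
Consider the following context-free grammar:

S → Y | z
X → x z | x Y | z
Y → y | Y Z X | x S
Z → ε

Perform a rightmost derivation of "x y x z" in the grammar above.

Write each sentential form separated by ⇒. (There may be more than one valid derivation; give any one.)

S ⇒ Y ⇒ Y Z X ⇒ Y Z x z ⇒ Y x z ⇒ x S x z ⇒ x Y x z ⇒ x y x z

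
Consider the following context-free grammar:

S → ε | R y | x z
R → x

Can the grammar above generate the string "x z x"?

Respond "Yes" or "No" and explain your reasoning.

No - no valid derivation exists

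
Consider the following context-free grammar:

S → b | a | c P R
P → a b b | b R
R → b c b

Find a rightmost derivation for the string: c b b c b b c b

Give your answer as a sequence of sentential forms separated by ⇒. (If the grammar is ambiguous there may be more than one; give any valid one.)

S ⇒ c P R ⇒ c P b c b ⇒ c b R b c b ⇒ c b b c b b c b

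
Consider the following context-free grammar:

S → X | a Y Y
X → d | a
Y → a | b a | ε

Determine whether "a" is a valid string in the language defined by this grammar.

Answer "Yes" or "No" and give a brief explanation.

Yes - a valid derivation exists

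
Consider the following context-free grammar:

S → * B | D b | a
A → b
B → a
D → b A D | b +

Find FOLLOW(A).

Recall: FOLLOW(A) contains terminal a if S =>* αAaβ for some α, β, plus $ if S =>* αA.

We compute FOLLOW(A) using the standard algorithm.
FOLLOW(S) starts with {$}.
FIRST(A) = {b}
FIRST(B) = {a}
FIRST(D) = {b}
FIRST(S) = {*, a, b}
FOLLOW(A) = {b}
FOLLOW(B) = {$}
FOLLOW(D) = {b}
FOLLOW(S) = {$}
Therefore, FOLLOW(A) = {b}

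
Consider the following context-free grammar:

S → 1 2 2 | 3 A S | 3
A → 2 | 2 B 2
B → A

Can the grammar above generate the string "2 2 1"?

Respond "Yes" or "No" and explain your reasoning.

No - no valid derivation exists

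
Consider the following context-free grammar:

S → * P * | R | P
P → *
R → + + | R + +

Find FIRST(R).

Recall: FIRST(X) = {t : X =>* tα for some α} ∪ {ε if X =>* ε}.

We compute FIRST(R) using the standard algorithm.
FIRST(P) = {*}
FIRST(R) = {+}
FIRST(S) = {*, +}
Therefore, FIRST(R) = {+}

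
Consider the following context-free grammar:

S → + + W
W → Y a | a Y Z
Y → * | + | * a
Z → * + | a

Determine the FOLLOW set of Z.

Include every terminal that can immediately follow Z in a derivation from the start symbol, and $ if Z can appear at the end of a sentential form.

We compute FOLLOW(Z) using the standard algorithm.
FOLLOW(S) starts with {$}.
FIRST(S) = {+}
FIRST(W) = {*, +, a}
FIRST(Y) = {*, +}
FIRST(Z) = {*, a}
FOLLOW(S) = {$}
FOLLOW(W) = {$}
FOLLOW(Y) = {*, a}
FOLLOW(Z) = {$}
Therefore, FOLLOW(Z) = {$}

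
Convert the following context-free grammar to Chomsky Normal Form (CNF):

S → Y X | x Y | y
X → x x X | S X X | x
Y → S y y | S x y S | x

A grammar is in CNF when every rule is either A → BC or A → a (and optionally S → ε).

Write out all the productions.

TX → x; S → y; X → x; TY → y; Y → x; S → Y X; S → TX Y; X → TX X0; X0 → TX X; X → S X1; X1 → X X; Y → S X2; X2 → TY TY; Y → S X3; X3 → TX X4; X4 → TY S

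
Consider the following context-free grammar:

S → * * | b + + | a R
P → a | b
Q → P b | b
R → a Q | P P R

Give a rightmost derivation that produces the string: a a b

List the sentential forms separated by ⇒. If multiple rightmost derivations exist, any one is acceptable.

S ⇒ a R ⇒ a a Q ⇒ a a b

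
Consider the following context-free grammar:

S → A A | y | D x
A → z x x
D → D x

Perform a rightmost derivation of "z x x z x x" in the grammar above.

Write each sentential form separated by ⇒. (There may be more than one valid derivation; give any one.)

S ⇒ A A ⇒ A z x x ⇒ z x x z x x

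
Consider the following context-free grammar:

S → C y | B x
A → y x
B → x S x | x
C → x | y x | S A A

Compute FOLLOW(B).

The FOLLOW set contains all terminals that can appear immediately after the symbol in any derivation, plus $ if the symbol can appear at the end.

We compute FOLLOW(B) using the standard algorithm.
FOLLOW(S) starts with {$}.
FIRST(A) = {y}
FIRST(B) = {x}
FIRST(C) = {x, y}
FIRST(S) = {x, y}
FOLLOW(A) = {y}
FOLLOW(B) = {x}
FOLLOW(C) = {y}
FOLLOW(S) = {$, x, y}
Therefore, FOLLOW(B) = {x}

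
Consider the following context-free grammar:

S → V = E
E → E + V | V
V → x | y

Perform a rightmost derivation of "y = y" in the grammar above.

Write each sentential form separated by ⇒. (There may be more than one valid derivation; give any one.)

S ⇒ V = E ⇒ V = V ⇒ V = y ⇒ y = y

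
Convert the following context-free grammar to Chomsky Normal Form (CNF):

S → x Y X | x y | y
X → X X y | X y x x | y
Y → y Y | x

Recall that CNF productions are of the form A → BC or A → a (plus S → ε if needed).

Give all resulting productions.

TX → x; TY → y; S → y; X → y; Y → x; S → TX X0; X0 → Y X; S → TX TY; X → X X1; X1 → X TY; X → X X2; X2 → TY X3; X3 → TX TX; Y → TY Y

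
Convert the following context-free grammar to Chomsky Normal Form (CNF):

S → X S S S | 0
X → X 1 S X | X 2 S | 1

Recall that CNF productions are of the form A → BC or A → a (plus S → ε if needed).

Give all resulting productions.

S → 0; T1 → 1; T2 → 2; X → 1; S → X X0; X0 → S X1; X1 → S S; X → X X2; X2 → T1 X3; X3 → S X; X → X X4; X4 → T2 S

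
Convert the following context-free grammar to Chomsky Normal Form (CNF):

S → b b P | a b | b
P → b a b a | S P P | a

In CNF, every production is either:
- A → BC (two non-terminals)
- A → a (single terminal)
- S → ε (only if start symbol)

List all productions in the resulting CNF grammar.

TB → b; TA → a; S → b; P → a; S → TB X0; X0 → TB P; S → TA TB; P → TB X1; X1 → TA X2; X2 → TB TA; P → S X3; X3 → P P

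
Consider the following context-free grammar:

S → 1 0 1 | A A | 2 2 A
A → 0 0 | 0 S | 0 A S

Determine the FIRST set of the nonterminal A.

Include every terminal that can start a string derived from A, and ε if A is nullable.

We compute FIRST(A) using the standard algorithm.
FIRST(A) = {0}
FIRST(S) = {0, 1, 2}
Therefore, FIRST(A) = {0}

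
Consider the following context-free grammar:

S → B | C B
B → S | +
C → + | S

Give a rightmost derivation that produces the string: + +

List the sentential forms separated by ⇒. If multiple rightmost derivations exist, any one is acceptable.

S ⇒ C B ⇒ C + ⇒ + +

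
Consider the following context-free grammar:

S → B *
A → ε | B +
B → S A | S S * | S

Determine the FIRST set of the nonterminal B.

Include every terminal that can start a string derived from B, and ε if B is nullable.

We compute FIRST(B) using the standard algorithm.
FIRST(A) = {ε}
FIRST(B) = {}
FIRST(S) = {}
Therefore, FIRST(B) = {}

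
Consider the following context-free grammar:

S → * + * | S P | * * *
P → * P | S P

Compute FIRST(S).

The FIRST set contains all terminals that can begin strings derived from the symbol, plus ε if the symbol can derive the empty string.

We compute FIRST(S) using the standard algorithm.
FIRST(P) = {*}
FIRST(S) = {*}
Therefore, FIRST(S) = {*}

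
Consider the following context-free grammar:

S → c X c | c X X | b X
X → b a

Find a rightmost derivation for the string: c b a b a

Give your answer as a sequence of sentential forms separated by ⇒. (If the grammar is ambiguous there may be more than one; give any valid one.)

S ⇒ c X X ⇒ c X b a ⇒ c b a b a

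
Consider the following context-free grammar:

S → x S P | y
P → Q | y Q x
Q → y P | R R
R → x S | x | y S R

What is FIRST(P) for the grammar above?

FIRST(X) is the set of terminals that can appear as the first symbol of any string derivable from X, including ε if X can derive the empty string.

We compute FIRST(P) using the standard algorithm.
FIRST(P) = {x, y}
FIRST(Q) = {x, y}
FIRST(R) = {x, y}
FIRST(S) = {x, y}
Therefore, FIRST(P) = {x, y}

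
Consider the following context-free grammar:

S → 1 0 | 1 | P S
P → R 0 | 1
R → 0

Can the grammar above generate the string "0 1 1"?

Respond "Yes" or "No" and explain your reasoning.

No - no valid derivation exists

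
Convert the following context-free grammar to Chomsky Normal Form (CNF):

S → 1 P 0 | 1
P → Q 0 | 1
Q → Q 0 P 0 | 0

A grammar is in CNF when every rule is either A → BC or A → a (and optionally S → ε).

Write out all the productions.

T1 → 1; T0 → 0; S → 1; P → 1; Q → 0; S → T1 X0; X0 → P T0; P → Q T0; Q → Q X1; X1 → T0 X2; X2 → P T0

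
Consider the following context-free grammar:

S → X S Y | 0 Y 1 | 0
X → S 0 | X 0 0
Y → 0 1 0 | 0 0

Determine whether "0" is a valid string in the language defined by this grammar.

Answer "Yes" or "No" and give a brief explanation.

Yes - a valid derivation exists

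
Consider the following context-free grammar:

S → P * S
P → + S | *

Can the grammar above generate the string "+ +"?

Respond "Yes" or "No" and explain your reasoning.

No - no valid derivation exists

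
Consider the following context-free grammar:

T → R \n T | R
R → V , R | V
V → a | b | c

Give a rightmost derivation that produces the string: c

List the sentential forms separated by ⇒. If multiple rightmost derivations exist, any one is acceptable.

T ⇒ R ⇒ V ⇒ c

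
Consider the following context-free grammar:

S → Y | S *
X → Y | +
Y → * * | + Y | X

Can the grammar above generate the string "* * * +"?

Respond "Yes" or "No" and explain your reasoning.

No - no valid derivation exists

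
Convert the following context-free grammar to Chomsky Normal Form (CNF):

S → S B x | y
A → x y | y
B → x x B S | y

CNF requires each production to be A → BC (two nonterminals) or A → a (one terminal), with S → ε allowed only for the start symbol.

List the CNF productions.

TX → x; S → y; TY → y; A → y; B → y; S → S X0; X0 → B TX; A → TX TY; B → TX X1; X1 → TX X2; X2 → B S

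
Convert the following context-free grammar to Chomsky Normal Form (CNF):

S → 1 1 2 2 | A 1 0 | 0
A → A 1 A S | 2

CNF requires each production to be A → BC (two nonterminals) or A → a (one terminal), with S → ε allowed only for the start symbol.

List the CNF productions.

T1 → 1; T2 → 2; T0 → 0; S → 0; A → 2; S → T1 X0; X0 → T1 X1; X1 → T2 T2; S → A X2; X2 → T1 T0; A → A X3; X3 → T1 X4; X4 → A S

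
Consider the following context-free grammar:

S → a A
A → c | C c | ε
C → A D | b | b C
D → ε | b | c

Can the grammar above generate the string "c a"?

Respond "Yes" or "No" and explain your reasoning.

No - no valid derivation exists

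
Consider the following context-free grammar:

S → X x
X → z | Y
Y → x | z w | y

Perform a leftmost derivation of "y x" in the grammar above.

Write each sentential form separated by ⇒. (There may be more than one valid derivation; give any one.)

S ⇒ X x ⇒ Y x ⇒ y x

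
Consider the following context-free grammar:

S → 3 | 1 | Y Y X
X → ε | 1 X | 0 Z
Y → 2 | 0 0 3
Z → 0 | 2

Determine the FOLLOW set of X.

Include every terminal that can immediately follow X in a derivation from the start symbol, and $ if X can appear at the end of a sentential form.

We compute FOLLOW(X) using the standard algorithm.
FOLLOW(S) starts with {$}.
FIRST(S) = {0, 1, 2, 3}
FIRST(X) = {0, 1, ε}
FIRST(Y) = {0, 2}
FIRST(Z) = {0, 2}
FOLLOW(S) = {$}
FOLLOW(X) = {$}
FOLLOW(Y) = {$, 0, 1, 2}
FOLLOW(Z) = {$}
Therefore, FOLLOW(X) = {$}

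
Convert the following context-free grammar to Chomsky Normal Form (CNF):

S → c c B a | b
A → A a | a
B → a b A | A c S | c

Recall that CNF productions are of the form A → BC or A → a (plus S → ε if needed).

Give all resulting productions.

TC → c; TA → a; S → b; A → a; TB → b; B → c; S → TC X0; X0 → TC X1; X1 → B TA; A → A TA; B → TA X2; X2 → TB A; B → A X3; X3 → TC S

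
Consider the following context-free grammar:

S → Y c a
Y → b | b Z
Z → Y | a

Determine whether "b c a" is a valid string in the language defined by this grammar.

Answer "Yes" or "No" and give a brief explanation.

Yes - a valid derivation exists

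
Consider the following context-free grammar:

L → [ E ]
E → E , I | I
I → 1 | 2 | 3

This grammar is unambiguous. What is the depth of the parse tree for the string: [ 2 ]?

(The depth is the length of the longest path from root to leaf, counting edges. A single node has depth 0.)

3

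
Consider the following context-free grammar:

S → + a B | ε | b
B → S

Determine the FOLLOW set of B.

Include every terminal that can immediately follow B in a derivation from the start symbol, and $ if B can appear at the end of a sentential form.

We compute FOLLOW(B) using the standard algorithm.
FOLLOW(S) starts with {$}.
FIRST(B) = {+, b, ε}
FIRST(S) = {+, b, ε}
FOLLOW(B) = {$}
FOLLOW(S) = {$}
Therefore, FOLLOW(B) = {$}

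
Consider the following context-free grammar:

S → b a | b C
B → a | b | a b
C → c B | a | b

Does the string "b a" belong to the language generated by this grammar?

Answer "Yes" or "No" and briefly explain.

Yes - a valid derivation exists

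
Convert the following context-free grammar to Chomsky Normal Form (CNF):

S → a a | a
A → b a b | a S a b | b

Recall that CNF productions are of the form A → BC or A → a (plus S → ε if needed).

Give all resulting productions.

TA → a; S → a; TB → b; A → b; S → TA TA; A → TB X0; X0 → TA TB; A → TA X1; X1 → S X2; X2 → TA TB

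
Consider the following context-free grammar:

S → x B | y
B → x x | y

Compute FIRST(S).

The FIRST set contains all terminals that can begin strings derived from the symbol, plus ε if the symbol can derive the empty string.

We compute FIRST(S) using the standard algorithm.
FIRST(B) = {x, y}
FIRST(S) = {x, y}
Therefore, FIRST(S) = {x, y}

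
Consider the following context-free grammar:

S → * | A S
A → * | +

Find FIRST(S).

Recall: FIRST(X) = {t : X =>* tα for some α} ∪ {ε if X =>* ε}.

We compute FIRST(S) using the standard algorithm.
FIRST(A) = {*, +}
FIRST(S) = {*, +}
Therefore, FIRST(S) = {*, +}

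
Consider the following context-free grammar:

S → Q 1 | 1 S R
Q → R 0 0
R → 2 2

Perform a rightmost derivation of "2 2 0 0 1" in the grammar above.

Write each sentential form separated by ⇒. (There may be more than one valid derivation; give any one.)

S ⇒ Q 1 ⇒ R 0 0 1 ⇒ 2 2 0 0 1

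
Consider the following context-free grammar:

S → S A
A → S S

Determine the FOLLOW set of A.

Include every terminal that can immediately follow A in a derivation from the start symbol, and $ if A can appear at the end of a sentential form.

We compute FOLLOW(A) using the standard algorithm.
FOLLOW(S) starts with {$}.
FIRST(A) = {}
FIRST(S) = {}
FOLLOW(A) = {$}
FOLLOW(S) = {$}
Therefore, FOLLOW(A) = {$}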